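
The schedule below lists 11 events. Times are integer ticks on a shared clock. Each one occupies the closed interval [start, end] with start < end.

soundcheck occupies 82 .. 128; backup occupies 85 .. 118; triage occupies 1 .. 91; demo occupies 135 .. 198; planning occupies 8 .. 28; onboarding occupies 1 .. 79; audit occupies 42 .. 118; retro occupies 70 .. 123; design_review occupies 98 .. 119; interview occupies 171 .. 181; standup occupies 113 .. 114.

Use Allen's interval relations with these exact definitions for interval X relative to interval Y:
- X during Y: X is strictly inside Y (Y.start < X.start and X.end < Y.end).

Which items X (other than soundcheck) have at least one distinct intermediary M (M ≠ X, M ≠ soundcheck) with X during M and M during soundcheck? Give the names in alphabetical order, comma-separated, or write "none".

Target soundcheck = [82, 128].
Intermediaries M with M during soundcheck: backup, design_review, standup.
Via backup — items with X during backup: standup.
Via design_review — items with X during design_review: standup.
Via standup — items with X during standup: none.
Union: standup.

standup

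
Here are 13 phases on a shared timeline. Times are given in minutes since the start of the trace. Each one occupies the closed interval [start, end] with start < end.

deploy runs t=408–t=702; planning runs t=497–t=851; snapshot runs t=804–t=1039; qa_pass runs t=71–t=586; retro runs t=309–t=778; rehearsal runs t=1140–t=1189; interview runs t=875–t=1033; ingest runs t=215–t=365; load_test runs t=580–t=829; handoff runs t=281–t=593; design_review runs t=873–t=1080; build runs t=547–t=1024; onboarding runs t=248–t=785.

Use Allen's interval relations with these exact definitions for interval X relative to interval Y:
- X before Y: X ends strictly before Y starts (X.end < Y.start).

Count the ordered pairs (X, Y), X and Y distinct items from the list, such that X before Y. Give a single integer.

38

Checking all 156 ordered pairs for relation 'before'; matching pairs in alphabetical order:
(build, rehearsal): build before rehearsal ✓
(deploy, design_review): deploy before design_review ✓
(deploy, interview): deploy before interview ✓
(deploy, rehearsal): deploy before rehearsal ✓
(deploy, snapshot): deploy before snapshot ✓
(design_review, rehearsal): design_review before rehearsal ✓
(handoff, design_review): handoff before design_review ✓
(handoff, interview): handoff before interview ✓
(handoff, rehearsal): handoff before rehearsal ✓
(handoff, snapshot): handoff before snapshot ✓
(ingest, build): ingest before build ✓
(ingest, deploy): ingest before deploy ✓
(ingest, design_review): ingest before design_review ✓
(ingest, interview): ingest before interview ✓
(ingest, load_test): ingest before load_test ✓
(ingest, planning): ingest before planning ✓
(ingest, rehearsal): ingest before rehearsal ✓
(ingest, snapshot): ingest before snapshot ✓
(interview, rehearsal): interview before rehearsal ✓
(load_test, design_review): load_test before design_review ✓
(load_test, interview): load_test before interview ✓
(load_test, rehearsal): load_test before rehearsal ✓
(onboarding, design_review): onboarding before design_review ✓
(onboarding, interview): onboarding before interview ✓
... plus 14 further pairs not listed.
Count: 38.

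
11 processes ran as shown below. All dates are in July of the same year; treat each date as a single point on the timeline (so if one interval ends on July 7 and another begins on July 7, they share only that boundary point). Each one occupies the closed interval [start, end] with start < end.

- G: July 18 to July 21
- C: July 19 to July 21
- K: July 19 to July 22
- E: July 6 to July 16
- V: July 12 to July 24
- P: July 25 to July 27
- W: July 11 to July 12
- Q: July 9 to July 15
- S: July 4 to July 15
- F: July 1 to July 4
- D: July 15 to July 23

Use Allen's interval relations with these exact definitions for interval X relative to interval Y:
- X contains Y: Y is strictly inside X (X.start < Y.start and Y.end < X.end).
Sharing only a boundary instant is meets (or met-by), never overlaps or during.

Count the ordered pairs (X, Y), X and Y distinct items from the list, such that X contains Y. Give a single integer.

Checking all 110 ordered pairs for relation 'contains'; matching pairs in alphabetical order:
(D, C): D contains C ✓
(D, G): D contains G ✓
(D, K): D contains K ✓
(E, Q): E contains Q ✓
(E, W): E contains W ✓
(Q, W): Q contains W ✓
(S, W): S contains W ✓
(V, C): V contains C ✓
(V, D): V contains D ✓
(V, G): V contains G ✓
(V, K): V contains K ✓
Count: 11.

11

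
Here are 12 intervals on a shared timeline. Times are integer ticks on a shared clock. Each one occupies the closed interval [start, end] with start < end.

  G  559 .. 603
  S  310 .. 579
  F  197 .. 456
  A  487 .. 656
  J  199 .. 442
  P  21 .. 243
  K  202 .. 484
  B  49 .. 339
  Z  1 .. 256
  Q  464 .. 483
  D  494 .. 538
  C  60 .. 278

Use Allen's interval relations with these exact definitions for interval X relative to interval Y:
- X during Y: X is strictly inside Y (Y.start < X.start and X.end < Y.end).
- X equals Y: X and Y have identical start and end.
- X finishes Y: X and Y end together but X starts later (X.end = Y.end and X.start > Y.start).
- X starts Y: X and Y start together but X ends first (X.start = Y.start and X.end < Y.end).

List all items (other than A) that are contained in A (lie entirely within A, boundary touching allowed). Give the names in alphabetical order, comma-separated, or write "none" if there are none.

D, G

Target A = [487, 656].
B [49, 339] → before → no.
C [60, 278] → before → no.
D [494, 538] → during → yes.
F [197, 456] → before → no.
G [559, 603] → during → yes.
J [199, 442] → before → no.
K [202, 484] → before → no.
P [21, 243] → before → no.
Q [464, 483] → before → no.
S [310, 579] → overlaps → no.
Z [1, 256] → before → no.
Result: D, G.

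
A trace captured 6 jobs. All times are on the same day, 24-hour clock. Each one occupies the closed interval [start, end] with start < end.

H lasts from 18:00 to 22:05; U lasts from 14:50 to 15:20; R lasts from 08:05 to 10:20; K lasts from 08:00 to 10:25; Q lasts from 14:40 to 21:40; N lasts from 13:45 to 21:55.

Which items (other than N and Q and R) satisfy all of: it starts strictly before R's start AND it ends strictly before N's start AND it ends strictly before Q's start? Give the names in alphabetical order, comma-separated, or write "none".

Conditions: its start is strictly before R's start (X.start < 08:05) AND its end is strictly before N's start (X.end < 13:45) AND its end is strictly before Q's start (X.end < 14:40).
H: start 18:00 < 08:05? ✗; end 22:05 < 13:45? ✗; end 22:05 < 14:40? ✗ → no.
K: start 08:00 < 08:05? ✓; end 10:25 < 13:45? ✓; end 10:25 < 14:40? ✓ → yes.
U: start 14:50 < 08:05? ✗; end 15:20 < 13:45? ✗; end 15:20 < 14:40? ✗ → no.
Result: K.

K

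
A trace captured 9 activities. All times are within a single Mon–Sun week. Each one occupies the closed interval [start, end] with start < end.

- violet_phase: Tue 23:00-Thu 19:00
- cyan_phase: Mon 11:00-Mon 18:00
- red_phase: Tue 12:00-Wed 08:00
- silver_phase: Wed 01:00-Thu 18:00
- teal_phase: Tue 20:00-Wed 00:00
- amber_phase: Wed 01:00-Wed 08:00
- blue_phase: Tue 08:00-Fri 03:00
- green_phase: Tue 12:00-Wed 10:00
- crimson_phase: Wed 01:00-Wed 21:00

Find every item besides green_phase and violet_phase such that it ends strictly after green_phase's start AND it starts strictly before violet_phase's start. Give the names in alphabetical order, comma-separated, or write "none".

Conditions: its end is strictly after green_phase's start (X.end > Tue 12:00) AND its start is strictly before violet_phase's start (X.start < Tue 23:00).
amber_phase: end Wed 08:00 > Tue 12:00? ✓; start Wed 01:00 < Tue 23:00? ✗ → no.
blue_phase: end Fri 03:00 > Tue 12:00? ✓; start Tue 08:00 < Tue 23:00? ✓ → yes.
crimson_phase: end Wed 21:00 > Tue 12:00? ✓; start Wed 01:00 < Tue 23:00? ✗ → no.
cyan_phase: end Mon 18:00 > Tue 12:00? ✗; start Mon 11:00 < Tue 23:00? ✓ → no.
red_phase: end Wed 08:00 > Tue 12:00? ✓; start Tue 12:00 < Tue 23:00? ✓ → yes.
silver_phase: end Thu 18:00 > Tue 12:00? ✓; start Wed 01:00 < Tue 23:00? ✗ → no.
teal_phase: end Wed 00:00 > Tue 12:00? ✓; start Tue 20:00 < Tue 23:00? ✓ → yes.
Result: blue_phase, red_phase, teal_phase.

blue_phase, red_phase, teal_phase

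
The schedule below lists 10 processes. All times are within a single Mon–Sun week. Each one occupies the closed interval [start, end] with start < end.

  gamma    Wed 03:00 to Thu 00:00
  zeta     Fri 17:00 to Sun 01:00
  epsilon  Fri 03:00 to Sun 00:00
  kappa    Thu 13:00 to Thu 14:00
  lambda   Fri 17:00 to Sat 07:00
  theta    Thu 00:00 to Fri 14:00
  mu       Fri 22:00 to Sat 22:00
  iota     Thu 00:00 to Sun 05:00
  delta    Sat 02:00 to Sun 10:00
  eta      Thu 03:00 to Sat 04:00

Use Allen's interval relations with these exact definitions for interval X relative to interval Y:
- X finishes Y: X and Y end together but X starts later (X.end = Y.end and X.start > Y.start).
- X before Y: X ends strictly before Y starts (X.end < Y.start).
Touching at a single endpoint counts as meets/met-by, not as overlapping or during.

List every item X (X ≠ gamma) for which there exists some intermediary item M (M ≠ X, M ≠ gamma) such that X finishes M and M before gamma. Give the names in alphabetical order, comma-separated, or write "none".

none

Target gamma = [Wed 03:00, Thu 00:00].
Intermediaries M with M before gamma: none.
Union: none.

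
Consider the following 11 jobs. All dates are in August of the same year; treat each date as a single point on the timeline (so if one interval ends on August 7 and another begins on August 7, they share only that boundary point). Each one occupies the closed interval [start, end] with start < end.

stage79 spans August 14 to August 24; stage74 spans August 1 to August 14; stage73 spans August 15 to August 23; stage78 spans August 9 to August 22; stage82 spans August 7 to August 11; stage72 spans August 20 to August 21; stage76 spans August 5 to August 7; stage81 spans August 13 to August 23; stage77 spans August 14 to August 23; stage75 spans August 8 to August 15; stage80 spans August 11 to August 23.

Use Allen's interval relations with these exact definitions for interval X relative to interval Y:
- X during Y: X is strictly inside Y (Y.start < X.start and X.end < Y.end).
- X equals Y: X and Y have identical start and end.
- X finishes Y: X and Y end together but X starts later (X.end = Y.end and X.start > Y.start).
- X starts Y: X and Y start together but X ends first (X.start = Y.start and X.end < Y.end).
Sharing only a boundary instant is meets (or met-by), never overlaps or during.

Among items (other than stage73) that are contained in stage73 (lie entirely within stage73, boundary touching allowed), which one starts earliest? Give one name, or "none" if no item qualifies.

stage72

Target stage73 = [August 15, August 23].
stage72 [August 20, August 21] → during → candidate.
stage74 [August 1, August 14] → before → excluded.
stage75 [August 8, August 15] → meets → excluded.
stage76 [August 5, August 7] → before → excluded.
stage77 [August 14, August 23] → finished-by → excluded.
stage78 [August 9, August 22] → overlaps → excluded.
stage79 [August 14, August 24] → contains → excluded.
stage80 [August 11, August 23] → finished-by → excluded.
stage81 [August 13, August 23] → finished-by → excluded.
stage82 [August 7, August 11] → before → excluded.
Among candidates, earliest start is August 20 → stage72.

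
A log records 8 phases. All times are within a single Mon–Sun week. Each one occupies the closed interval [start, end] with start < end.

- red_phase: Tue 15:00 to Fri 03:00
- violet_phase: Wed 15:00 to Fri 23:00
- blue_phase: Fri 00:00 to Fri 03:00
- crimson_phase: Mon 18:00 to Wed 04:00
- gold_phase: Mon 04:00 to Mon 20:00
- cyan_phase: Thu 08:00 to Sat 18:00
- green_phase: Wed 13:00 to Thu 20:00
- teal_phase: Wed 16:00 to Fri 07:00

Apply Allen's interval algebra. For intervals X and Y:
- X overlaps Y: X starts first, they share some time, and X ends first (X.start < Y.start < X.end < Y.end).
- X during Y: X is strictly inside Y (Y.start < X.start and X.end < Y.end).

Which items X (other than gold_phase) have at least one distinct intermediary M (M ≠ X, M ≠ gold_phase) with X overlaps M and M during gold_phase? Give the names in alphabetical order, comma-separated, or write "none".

Target gold_phase = [Mon 04:00, Mon 20:00].
Intermediaries M with M during gold_phase: none.
Union: none.

none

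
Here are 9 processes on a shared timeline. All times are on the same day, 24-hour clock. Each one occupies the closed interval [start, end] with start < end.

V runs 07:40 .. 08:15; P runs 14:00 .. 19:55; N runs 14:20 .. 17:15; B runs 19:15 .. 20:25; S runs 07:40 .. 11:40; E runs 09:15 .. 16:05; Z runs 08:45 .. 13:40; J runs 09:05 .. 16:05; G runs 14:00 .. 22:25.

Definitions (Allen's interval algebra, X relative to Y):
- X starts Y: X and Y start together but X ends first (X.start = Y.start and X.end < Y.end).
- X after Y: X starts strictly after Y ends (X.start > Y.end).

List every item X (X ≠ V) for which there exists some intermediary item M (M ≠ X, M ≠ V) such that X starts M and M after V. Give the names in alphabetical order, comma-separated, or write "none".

Target V = [07:40, 08:15].
Intermediaries M with M after V: B, E, G, J, N, P, Z.
Via B — items with X starts B: none.
Via E — items with X starts E: none.
Via G — items with X starts G: P.
Via J — items with X starts J: none.
Via N — items with X starts N: none.
Via P — items with X starts P: none.
Via Z — items with X starts Z: none.
Union: P.

P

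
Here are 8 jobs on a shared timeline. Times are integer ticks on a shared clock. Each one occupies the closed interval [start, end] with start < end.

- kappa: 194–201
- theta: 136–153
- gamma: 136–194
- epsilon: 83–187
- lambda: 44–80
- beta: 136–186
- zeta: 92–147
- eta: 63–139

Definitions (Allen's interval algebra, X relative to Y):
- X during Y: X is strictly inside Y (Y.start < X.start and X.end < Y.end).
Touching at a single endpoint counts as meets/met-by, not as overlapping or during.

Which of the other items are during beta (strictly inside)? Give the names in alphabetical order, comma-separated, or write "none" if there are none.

none

Target beta = [136, 186].
epsilon [83, 187] → contains → no.
eta [63, 139] → overlaps → no.
gamma [136, 194] → started-by → no.
kappa [194, 201] → after → no.
lambda [44, 80] → before → no.
theta [136, 153] → starts → no.
zeta [92, 147] → overlaps → no.
Result: none.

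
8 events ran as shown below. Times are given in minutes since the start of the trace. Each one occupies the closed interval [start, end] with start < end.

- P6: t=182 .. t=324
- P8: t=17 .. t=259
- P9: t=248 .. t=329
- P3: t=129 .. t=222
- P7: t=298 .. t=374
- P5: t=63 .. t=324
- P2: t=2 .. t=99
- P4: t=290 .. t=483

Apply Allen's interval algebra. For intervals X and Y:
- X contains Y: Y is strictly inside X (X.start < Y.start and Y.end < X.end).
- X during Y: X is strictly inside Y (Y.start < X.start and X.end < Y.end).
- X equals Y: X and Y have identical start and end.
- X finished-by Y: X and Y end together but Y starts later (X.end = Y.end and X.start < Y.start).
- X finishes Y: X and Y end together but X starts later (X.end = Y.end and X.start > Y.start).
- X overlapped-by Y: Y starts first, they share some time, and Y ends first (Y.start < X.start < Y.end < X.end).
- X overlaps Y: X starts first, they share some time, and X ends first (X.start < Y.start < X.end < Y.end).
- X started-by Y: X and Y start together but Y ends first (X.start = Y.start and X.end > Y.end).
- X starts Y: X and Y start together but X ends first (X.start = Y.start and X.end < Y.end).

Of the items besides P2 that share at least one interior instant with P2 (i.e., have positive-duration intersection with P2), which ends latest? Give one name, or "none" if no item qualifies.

Target P2 = [t=2, t=99].
P3 [t=129, t=222] → after → excluded.
P4 [t=290, t=483] → after → excluded.
P5 [t=63, t=324] → overlapped-by → candidate.
P6 [t=182, t=324] → after → excluded.
P7 [t=298, t=374] → after → excluded.
P8 [t=17, t=259] → overlapped-by → candidate.
P9 [t=248, t=329] → after → excluded.
Among candidates, latest end is t=324 → P5.

P5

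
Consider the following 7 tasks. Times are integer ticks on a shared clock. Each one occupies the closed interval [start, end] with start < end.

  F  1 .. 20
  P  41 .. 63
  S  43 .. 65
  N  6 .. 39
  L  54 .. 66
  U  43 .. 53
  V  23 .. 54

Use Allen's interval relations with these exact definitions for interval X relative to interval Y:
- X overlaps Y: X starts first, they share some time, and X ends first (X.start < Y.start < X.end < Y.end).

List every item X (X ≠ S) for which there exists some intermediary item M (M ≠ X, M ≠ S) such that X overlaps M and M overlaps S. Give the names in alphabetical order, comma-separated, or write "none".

Target S = [43, 65].
Intermediaries M with M overlaps S: P, V.
Via P — items with X overlaps P: V.
Via V — items with X overlaps V: N.
Union: N, V.

N, V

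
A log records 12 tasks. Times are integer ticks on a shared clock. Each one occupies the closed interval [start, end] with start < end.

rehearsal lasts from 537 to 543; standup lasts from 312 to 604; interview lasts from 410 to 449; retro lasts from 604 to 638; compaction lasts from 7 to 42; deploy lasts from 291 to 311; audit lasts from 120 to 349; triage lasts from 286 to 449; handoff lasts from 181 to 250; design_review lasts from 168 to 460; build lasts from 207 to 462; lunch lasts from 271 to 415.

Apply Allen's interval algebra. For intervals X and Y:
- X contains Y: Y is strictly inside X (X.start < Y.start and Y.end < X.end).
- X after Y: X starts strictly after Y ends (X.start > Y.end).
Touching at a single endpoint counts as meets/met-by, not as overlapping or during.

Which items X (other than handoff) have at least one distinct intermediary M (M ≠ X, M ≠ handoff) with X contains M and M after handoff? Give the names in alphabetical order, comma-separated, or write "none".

audit, build, design_review, lunch, standup, triage

Target handoff = [181, 250].
Intermediaries M with M after handoff: deploy, interview, lunch, rehearsal, retro, standup, triage.
Via deploy — items with X contains deploy: audit, build, design_review, lunch, triage.
Via interview — items with X contains interview: build, design_review, standup.
Via lunch — items with X contains lunch: build, design_review.
Via rehearsal — items with X contains rehearsal: standup.
Via retro — items with X contains retro: none.
Via standup — items with X contains standup: none.
Via triage — items with X contains triage: build, design_review.
Union: audit, build, design_review, lunch, standup, triage.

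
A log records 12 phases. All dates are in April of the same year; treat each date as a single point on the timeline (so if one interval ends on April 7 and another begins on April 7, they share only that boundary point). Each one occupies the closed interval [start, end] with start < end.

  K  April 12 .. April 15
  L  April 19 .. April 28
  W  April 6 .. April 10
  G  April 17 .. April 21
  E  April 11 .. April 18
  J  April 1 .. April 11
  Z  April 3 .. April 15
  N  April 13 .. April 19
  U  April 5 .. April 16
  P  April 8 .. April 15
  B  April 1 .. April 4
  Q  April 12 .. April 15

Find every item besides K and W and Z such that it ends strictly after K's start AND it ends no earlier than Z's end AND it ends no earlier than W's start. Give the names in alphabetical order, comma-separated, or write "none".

E, G, L, N, P, Q, U

Conditions: its end is strictly after K's start (X.end > April 12) AND its end is no earlier than Z's end (X.end >= April 15) AND its end is no earlier than W's start (X.end >= April 6).
B: end April 4 > April 12? ✗; end April 4 >= April 15? ✗; end April 4 >= April 6? ✗ → no.
E: end April 18 > April 12? ✓; end April 18 >= April 15? ✓; end April 18 >= April 6? ✓ → yes.
G: end April 21 > April 12? ✓; end April 21 >= April 15? ✓; end April 21 >= April 6? ✓ → yes.
J: end April 11 > April 12? ✗; end April 11 >= April 15? ✗; end April 11 >= April 6? ✓ → no.
L: end April 28 > April 12? ✓; end April 28 >= April 15? ✓; end April 28 >= April 6? ✓ → yes.
N: end April 19 > April 12? ✓; end April 19 >= April 15? ✓; end April 19 >= April 6? ✓ → yes.
P: end April 15 > April 12? ✓; end April 15 >= April 15? ✓; end April 15 >= April 6? ✓ → yes.
Q: end April 15 > April 12? ✓; end April 15 >= April 15? ✓; end April 15 >= April 6? ✓ → yes.
U: end April 16 > April 12? ✓; end April 16 >= April 15? ✓; end April 16 >= April 6? ✓ → yes.
Result: E, G, L, N, P, Q, U.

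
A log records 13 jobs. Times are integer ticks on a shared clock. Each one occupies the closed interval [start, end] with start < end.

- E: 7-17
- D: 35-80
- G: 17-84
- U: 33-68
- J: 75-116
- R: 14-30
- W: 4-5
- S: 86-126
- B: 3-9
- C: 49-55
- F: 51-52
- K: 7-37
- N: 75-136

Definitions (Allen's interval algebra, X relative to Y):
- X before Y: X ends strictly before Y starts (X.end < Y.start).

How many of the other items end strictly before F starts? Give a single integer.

Target F = [51, 52].
B [3, 9] → before → counts.
C [49, 55] → contains → no.
D [35, 80] → contains → no.
E [7, 17] → before → counts.
G [17, 84] → contains → no.
J [75, 116] → after → no.
K [7, 37] → before → counts.
N [75, 136] → after → no.
R [14, 30] → before → counts.
S [86, 126] → after → no.
U [33, 68] → contains → no.
W [4, 5] → before → counts.
Total: 5.

5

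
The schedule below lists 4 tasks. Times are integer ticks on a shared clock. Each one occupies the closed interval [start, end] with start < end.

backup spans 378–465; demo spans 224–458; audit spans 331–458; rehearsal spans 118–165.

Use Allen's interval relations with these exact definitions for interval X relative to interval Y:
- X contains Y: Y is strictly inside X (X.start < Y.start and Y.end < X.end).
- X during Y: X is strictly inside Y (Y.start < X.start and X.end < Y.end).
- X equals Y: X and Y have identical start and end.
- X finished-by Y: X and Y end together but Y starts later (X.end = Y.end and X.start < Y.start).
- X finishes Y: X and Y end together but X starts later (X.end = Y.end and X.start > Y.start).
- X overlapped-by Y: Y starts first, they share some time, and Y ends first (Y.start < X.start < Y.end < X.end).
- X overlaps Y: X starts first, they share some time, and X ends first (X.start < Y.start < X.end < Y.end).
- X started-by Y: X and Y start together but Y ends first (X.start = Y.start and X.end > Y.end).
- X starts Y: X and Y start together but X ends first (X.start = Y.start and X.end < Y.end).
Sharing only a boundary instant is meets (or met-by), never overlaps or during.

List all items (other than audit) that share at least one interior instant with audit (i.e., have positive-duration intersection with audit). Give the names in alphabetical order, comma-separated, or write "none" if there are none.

backup, demo

Target audit = [331, 458].
backup [378, 465] → overlapped-by → yes.
demo [224, 458] → finished-by → yes.
rehearsal [118, 165] → before → no.
Result: backup, demo.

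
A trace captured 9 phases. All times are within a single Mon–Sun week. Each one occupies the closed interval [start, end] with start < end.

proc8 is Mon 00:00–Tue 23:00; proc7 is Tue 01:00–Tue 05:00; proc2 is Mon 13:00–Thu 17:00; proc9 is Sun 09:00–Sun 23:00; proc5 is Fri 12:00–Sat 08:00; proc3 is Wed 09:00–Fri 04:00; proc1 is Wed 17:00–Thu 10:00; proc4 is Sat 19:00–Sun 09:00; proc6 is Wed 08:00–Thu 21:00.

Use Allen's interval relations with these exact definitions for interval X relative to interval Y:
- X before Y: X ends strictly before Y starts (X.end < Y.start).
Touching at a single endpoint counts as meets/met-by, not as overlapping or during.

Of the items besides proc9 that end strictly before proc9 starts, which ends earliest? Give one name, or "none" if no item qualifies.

proc7

Target proc9 = [Sun 09:00, Sun 23:00].
proc1 [Wed 17:00, Thu 10:00] → before → candidate.
proc2 [Mon 13:00, Thu 17:00] → before → candidate.
proc3 [Wed 09:00, Fri 04:00] → before → candidate.
proc4 [Sat 19:00, Sun 09:00] → meets → excluded.
proc5 [Fri 12:00, Sat 08:00] → before → candidate.
proc6 [Wed 08:00, Thu 21:00] → before → candidate.
proc7 [Tue 01:00, Tue 05:00] → before → candidate.
proc8 [Mon 00:00, Tue 23:00] → before → candidate.
Among candidates, earliest end is Tue 05:00 → proc7.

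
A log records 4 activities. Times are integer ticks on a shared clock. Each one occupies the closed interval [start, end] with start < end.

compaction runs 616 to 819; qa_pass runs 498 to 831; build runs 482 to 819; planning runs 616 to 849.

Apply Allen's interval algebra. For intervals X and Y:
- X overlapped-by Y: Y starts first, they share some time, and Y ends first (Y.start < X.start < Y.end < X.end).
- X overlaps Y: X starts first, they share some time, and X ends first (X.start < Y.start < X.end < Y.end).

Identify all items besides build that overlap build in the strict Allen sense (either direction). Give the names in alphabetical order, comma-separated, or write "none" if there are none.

Target build = [482, 819].
compaction [616, 819] → finishes → no.
planning [616, 849] → overlapped-by → yes.
qa_pass [498, 831] → overlapped-by → yes.
Result: planning, qa_pass.

planning, qa_pass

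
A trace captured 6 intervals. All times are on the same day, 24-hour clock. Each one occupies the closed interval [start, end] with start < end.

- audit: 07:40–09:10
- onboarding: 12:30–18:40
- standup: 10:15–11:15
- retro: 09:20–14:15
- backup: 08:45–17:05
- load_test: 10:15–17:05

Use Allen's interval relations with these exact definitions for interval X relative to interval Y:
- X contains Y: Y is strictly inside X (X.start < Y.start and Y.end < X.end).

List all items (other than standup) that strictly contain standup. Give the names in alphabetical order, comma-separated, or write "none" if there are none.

Target standup = [10:15, 11:15].
audit [07:40, 09:10] → before → no.
backup [08:45, 17:05] → contains → yes.
load_test [10:15, 17:05] → started-by → no.
onboarding [12:30, 18:40] → after → no.
retro [09:20, 14:15] → contains → yes.
Result: backup, retro.

backup, retro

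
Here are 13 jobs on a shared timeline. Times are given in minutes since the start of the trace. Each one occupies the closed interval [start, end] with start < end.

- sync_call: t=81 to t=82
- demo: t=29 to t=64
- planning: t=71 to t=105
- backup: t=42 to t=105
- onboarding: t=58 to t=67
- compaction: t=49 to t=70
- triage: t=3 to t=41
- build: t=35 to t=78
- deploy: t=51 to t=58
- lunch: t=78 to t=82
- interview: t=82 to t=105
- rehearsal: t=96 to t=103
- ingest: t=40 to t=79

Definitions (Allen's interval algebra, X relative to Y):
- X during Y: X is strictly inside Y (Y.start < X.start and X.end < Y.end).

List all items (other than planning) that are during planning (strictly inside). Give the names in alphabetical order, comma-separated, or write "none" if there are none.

Target planning = [t=71, t=105].
backup [t=42, t=105] → finished-by → no.
build [t=35, t=78] → overlaps → no.
compaction [t=49, t=70] → before → no.
demo [t=29, t=64] → before → no.
deploy [t=51, t=58] → before → no.
ingest [t=40, t=79] → overlaps → no.
interview [t=82, t=105] → finishes → no.
lunch [t=78, t=82] → during → yes.
onboarding [t=58, t=67] → before → no.
rehearsal [t=96, t=103] → during → yes.
sync_call [t=81, t=82] → during → yes.
triage [t=3, t=41] → before → no.
Result: lunch, rehearsal, sync_call.

lunch, rehearsal, sync_call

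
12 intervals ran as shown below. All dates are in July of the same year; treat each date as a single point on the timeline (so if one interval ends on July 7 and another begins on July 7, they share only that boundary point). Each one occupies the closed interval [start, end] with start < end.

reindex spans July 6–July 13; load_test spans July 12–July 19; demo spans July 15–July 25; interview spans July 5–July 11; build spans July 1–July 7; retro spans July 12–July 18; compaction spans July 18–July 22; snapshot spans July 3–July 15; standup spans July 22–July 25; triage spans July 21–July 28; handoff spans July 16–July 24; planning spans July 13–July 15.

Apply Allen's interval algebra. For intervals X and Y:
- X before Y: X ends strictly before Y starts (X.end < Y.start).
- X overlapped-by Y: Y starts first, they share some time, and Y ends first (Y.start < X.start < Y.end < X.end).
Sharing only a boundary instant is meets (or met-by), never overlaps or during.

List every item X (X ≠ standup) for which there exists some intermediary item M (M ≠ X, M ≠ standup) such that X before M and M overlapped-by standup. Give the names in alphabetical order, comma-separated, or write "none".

Target standup = [July 22, July 25].
Intermediaries M with M overlapped-by standup: none.
Union: none.

none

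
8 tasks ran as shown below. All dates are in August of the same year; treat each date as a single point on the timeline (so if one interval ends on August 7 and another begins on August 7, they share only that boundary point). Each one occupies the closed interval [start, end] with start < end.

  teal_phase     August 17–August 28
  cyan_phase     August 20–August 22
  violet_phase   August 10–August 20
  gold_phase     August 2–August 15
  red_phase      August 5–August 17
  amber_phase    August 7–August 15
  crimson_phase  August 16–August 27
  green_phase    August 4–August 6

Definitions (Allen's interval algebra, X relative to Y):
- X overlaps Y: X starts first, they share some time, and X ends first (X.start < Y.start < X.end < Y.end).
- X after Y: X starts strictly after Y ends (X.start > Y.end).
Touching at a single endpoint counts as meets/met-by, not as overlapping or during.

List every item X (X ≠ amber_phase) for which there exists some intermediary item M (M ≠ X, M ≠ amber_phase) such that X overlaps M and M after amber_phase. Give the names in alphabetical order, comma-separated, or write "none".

crimson_phase, red_phase, violet_phase

Target amber_phase = [August 7, August 15].
Intermediaries M with M after amber_phase: crimson_phase, cyan_phase, teal_phase.
Via crimson_phase — items with X overlaps crimson_phase: red_phase, violet_phase.
Via cyan_phase — items with X overlaps cyan_phase: none.
Via teal_phase — items with X overlaps teal_phase: crimson_phase, violet_phase.
Union: crimson_phase, red_phase, violet_phase.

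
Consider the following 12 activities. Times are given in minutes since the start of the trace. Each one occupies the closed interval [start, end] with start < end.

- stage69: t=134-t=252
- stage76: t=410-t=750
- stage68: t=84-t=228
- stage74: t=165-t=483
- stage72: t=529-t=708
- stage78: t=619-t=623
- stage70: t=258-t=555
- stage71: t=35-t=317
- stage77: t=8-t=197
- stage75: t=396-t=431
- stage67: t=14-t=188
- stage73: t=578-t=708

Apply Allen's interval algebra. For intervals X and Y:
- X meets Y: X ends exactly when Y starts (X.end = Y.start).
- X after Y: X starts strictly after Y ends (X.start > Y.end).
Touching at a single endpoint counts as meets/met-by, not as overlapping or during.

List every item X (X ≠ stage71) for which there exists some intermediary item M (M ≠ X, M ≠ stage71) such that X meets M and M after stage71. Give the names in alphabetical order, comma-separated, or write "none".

none

Target stage71 = [t=35, t=317].
Intermediaries M with M after stage71: stage72, stage73, stage75, stage76, stage78.
Via stage72 — items with X meets stage72: none.
Via stage73 — items with X meets stage73: none.
Via stage75 — items with X meets stage75: none.
Via stage76 — items with X meets stage76: none.
Via stage78 — items with X meets stage78: none.
Union: none.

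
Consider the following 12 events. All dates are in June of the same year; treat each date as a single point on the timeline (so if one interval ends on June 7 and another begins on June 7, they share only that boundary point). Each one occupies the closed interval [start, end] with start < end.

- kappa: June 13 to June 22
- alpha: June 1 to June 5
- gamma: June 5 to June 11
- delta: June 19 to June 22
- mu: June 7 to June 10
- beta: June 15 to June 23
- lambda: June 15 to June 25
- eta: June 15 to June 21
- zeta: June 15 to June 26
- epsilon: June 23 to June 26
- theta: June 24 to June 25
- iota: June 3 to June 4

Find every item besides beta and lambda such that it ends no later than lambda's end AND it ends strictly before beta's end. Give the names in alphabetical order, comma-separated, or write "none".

Conditions: its end is no later than lambda's end (X.end <= June 25) AND its end is strictly before beta's end (X.end < June 23).
alpha: end June 5 <= June 25? ✓; end June 5 < June 23? ✓ → yes.
delta: end June 22 <= June 25? ✓; end June 22 < June 23? ✓ → yes.
epsilon: end June 26 <= June 25? ✗; end June 26 < June 23? ✗ → no.
eta: end June 21 <= June 25? ✓; end June 21 < June 23? ✓ → yes.
gamma: end June 11 <= June 25? ✓; end June 11 < June 23? ✓ → yes.
iota: end June 4 <= June 25? ✓; end June 4 < June 23? ✓ → yes.
kappa: end June 22 <= June 25? ✓; end June 22 < June 23? ✓ → yes.
mu: end June 10 <= June 25? ✓; end June 10 < June 23? ✓ → yes.
theta: end June 25 <= June 25? ✓; end June 25 < June 23? ✗ → no.
zeta: end June 26 <= June 25? ✗; end June 26 < June 23? ✗ → no.
Result: alpha, delta, eta, gamma, iota, kappa, mu.

alpha, delta, eta, gamma, iota, kappa, mu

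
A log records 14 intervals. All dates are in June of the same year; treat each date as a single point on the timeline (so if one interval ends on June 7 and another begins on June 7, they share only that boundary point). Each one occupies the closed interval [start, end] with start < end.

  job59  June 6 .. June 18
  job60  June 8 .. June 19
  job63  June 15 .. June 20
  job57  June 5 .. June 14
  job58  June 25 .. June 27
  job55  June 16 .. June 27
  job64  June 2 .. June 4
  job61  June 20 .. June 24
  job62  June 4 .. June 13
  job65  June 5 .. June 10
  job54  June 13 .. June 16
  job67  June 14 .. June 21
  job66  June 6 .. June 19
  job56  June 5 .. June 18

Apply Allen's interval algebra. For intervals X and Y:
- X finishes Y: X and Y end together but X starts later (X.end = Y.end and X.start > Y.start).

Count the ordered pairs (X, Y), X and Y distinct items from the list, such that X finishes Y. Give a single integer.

Checking all 182 ordered pairs for relation 'finishes'; matching pairs in alphabetical order:
(job58, job55): job58 finishes job55 ✓
(job59, job56): job59 finishes job56 ✓
(job60, job66): job60 finishes job66 ✓
Count: 3.

3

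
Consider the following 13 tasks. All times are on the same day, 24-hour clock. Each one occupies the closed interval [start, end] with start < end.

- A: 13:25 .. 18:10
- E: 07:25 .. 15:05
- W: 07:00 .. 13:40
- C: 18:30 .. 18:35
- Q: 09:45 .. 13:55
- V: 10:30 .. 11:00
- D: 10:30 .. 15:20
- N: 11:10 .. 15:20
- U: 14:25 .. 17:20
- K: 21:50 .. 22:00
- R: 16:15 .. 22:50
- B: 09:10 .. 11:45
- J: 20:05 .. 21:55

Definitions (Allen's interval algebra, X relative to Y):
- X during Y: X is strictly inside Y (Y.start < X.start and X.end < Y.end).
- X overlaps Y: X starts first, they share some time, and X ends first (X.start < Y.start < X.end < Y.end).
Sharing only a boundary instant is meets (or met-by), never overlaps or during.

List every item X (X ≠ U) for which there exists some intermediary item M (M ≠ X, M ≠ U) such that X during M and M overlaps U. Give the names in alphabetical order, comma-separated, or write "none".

B, Q, V

Target U = [14:25, 17:20].
Intermediaries M with M overlaps U: D, E, N.
Via D — items with X during D: none.
Via E — items with X during E: B, Q, V.
Via N — items with X during N: none.
Union: B, Q, V.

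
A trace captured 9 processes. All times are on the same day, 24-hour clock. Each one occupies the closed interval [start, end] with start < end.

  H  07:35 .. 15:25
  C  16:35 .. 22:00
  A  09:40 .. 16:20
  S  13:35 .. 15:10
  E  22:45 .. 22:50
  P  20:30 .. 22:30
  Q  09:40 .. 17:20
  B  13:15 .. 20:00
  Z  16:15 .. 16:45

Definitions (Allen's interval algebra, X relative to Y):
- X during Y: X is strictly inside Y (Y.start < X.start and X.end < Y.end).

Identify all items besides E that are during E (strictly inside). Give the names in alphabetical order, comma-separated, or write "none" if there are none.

Target E = [22:45, 22:50].
A [09:40, 16:20] → before → no.
B [13:15, 20:00] → before → no.
C [16:35, 22:00] → before → no.
H [07:35, 15:25] → before → no.
P [20:30, 22:30] → before → no.
Q [09:40, 17:20] → before → no.
S [13:35, 15:10] → before → no.
Z [16:15, 16:45] → before → no.
Result: none.

none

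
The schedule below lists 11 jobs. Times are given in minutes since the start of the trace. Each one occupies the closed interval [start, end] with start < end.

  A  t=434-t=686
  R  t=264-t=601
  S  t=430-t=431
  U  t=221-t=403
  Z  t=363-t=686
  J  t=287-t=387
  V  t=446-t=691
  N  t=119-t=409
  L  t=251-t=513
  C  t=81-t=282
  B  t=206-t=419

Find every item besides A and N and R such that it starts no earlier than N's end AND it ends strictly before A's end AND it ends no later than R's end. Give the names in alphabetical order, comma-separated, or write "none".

S

Conditions: its start is no earlier than N's end (X.start >= t=409) AND its end is strictly before A's end (X.end < t=686) AND its end is no later than R's end (X.end <= t=601).
B: start t=206 >= t=409? ✗; end t=419 < t=686? ✓; end t=419 <= t=601? ✓ → no.
C: start t=81 >= t=409? ✗; end t=282 < t=686? ✓; end t=282 <= t=601? ✓ → no.
J: start t=287 >= t=409? ✗; end t=387 < t=686? ✓; end t=387 <= t=601? ✓ → no.
L: start t=251 >= t=409? ✗; end t=513 < t=686? ✓; end t=513 <= t=601? ✓ → no.
S: start t=430 >= t=409? ✓; end t=431 < t=686? ✓; end t=431 <= t=601? ✓ → yes.
U: start t=221 >= t=409? ✗; end t=403 < t=686? ✓; end t=403 <= t=601? ✓ → no.
V: start t=446 >= t=409? ✓; end t=691 < t=686? ✗; end t=691 <= t=601? ✗ → no.
Z: start t=363 >= t=409? ✗; end t=686 < t=686? ✗; end t=686 <= t=601? ✗ → no.
Result: S.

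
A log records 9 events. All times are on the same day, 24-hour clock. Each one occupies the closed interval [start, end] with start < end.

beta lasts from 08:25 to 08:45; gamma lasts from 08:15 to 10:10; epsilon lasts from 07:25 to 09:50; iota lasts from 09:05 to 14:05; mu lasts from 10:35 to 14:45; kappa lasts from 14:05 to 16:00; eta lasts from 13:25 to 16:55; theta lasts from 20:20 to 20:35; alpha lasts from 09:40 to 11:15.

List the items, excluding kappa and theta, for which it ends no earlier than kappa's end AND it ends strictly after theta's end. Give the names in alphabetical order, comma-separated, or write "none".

Conditions: its end is no earlier than kappa's end (X.end >= 16:00) AND its end is strictly after theta's end (X.end > 20:35).
alpha: end 11:15 >= 16:00? ✗; end 11:15 > 20:35? ✗ → no.
beta: end 08:45 >= 16:00? ✗; end 08:45 > 20:35? ✗ → no.
epsilon: end 09:50 >= 16:00? ✗; end 09:50 > 20:35? ✗ → no.
eta: end 16:55 >= 16:00? ✓; end 16:55 > 20:35? ✗ → no.
gamma: end 10:10 >= 16:00? ✗; end 10:10 > 20:35? ✗ → no.
iota: end 14:05 >= 16:00? ✗; end 14:05 > 20:35? ✗ → no.
mu: end 14:45 >= 16:00? ✗; end 14:45 > 20:35? ✗ → no.
Result: none.

none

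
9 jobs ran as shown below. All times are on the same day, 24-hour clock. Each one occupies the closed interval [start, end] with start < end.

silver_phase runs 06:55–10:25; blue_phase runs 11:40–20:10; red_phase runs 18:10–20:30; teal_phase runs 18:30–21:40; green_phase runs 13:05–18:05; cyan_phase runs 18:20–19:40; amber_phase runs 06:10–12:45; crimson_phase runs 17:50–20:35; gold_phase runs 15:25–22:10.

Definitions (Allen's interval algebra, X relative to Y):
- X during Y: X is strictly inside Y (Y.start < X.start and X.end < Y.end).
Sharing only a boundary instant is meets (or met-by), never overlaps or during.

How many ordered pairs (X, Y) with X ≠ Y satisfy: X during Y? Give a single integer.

Checking all 72 ordered pairs for relation 'during'; matching pairs in alphabetical order:
(crimson_phase, gold_phase): crimson_phase during gold_phase ✓
(cyan_phase, blue_phase): cyan_phase during blue_phase ✓
(cyan_phase, crimson_phase): cyan_phase during crimson_phase ✓
(cyan_phase, gold_phase): cyan_phase during gold_phase ✓
(cyan_phase, red_phase): cyan_phase during red_phase ✓
(green_phase, blue_phase): green_phase during blue_phase ✓
(red_phase, crimson_phase): red_phase during crimson_phase ✓
(red_phase, gold_phase): red_phase during gold_phase ✓
(silver_phase, amber_phase): silver_phase during amber_phase ✓
(teal_phase, gold_phase): teal_phase during gold_phase ✓
Count: 10.

10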